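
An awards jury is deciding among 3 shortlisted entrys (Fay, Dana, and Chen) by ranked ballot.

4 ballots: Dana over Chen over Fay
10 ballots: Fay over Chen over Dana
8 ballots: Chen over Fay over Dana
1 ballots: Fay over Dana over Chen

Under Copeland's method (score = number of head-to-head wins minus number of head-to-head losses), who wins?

Chen

Pairwise results:
  Fay vs Dana: Fay wins 19–4.
  Fay vs Chen: Chen wins 12–11.
  Dana vs Chen: Chen wins 18–5.
Copeland scores (wins − losses):
  Fay: 1 − 1 = 0
  Dana: 0 − 2 = -2
  Chen: 2 − 0 = 2
Chen has the best Copeland score.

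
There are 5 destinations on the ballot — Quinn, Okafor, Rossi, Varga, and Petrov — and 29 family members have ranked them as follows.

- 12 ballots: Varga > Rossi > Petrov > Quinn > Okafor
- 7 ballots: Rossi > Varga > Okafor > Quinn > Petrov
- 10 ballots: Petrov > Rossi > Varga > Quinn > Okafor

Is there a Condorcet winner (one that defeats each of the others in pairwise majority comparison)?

Head-to-head results (29 voters total):
Quinn vs Okafor: Quinn wins 22–7.
Quinn vs Rossi: Rossi wins 29–0.
Quinn vs Varga: Varga wins 29–0.
Quinn vs Petrov: Petrov wins 22–7.
Okafor vs Rossi: Rossi wins 29–0.
Okafor vs Varga: Varga wins 29–0.
Okafor vs Petrov: Petrov wins 22–7.
Rossi vs Varga: Rossi wins 17–12.
Rossi vs Petrov: Rossi wins 19–10.
Varga vs Petrov: Varga wins 19–10.
Rossi beats each rival — Quinn (29–0), Okafor (29–0), Varga (17–12), Petrov (19–10) — so Rossi is the Condorcet winner.

Yes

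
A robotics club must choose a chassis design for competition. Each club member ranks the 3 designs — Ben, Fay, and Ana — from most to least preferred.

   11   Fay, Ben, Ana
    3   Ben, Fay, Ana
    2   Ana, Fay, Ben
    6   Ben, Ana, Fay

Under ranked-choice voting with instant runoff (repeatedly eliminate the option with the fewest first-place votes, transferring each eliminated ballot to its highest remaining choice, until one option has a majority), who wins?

Round 1: Fay 11, Ben 9, Ana 2. Ana has the fewest and is eliminated.
Round 2: Fay 13, Ben 9. Fay has a majority.

Fay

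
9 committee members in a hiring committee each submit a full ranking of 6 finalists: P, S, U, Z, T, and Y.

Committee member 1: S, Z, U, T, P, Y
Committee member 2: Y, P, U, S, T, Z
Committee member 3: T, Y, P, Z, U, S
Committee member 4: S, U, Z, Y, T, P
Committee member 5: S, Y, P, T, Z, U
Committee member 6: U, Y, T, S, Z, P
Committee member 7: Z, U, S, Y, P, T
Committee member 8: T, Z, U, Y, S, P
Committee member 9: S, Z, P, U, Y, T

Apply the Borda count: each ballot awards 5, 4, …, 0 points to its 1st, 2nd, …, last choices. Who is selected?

S

Borda scores:
  P: 1 + 4 + 3 + 0 + 3 + 0 + 1 + 0 + 3 = 15
  S: 5 + 2 + 0 + 5 + 5 + 2 + 3 + 1 + 5 = 28
  U: 3 + 3 + 1 + 4 + 0 + 5 + 4 + 3 + 2 = 25
  Z: 4 + 0 + 2 + 3 + 1 + 1 + 5 + 4 + 4 = 24
  T: 2 + 1 + 5 + 1 + 2 + 3 + 0 + 5 + 0 = 19
  Y: 0 + 5 + 4 + 2 + 4 + 4 + 2 + 2 + 1 = 24
S has the highest total.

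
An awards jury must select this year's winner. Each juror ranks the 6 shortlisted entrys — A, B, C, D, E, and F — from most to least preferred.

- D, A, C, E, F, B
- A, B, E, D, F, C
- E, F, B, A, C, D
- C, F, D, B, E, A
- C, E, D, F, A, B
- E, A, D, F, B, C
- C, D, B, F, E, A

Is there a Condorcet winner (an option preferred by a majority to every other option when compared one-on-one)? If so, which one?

Head-to-head results (7 voters total):
A vs B: A wins 4–3.
A vs C: A wins 4–3.
A vs D: D wins 4–3.
A vs E: E wins 5–2.
A vs F: F wins 4–3.
B vs C: C wins 4–3.
B vs D: D wins 5–2.
B vs E: E wins 4–3.
B vs F: F wins 5–2.
C vs D: C wins 4–3.
C vs E: C wins 4–3.
C vs F: C wins 4–3.
D vs E: E wins 4–3.
D vs F: D wins 5–2.
E vs F: E wins 5–2.
No candidate beats all others: A beats C beats D beats A, a majority cycle.

There is no Condorcet winner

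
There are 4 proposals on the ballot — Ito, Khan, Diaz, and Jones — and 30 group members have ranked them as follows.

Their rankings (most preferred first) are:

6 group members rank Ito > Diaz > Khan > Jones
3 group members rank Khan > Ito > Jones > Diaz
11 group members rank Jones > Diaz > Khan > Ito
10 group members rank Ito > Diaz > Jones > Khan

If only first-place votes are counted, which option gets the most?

Ito

First-place vote totals:
  Ito: 16
  Khan: 3
  Diaz: 0
  Jones: 11
Ito has the most first-place votes.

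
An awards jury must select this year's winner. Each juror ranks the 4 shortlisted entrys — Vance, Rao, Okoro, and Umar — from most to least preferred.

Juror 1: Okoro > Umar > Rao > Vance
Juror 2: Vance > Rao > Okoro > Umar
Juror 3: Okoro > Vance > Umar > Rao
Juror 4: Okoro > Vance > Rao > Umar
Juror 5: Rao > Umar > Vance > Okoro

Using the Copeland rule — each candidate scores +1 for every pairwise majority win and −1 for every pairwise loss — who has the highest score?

Okoro

Pairwise results:
  Vance vs Rao: Vance wins 3–2.
  Vance vs Okoro: Okoro wins 3–2.
  Vance vs Umar: Vance wins 3–2.
  Rao vs Okoro: Okoro wins 3–2.
  Rao vs Umar: Rao wins 3–2.
  Okoro vs Umar: Okoro wins 4–1.
Copeland scores (wins − losses):
  Vance: 2 − 1 = 1
  Rao: 1 − 2 = -1
  Okoro: 3 − 0 = 3
  Umar: 0 − 3 = -3
Okoro has the best Copeland score.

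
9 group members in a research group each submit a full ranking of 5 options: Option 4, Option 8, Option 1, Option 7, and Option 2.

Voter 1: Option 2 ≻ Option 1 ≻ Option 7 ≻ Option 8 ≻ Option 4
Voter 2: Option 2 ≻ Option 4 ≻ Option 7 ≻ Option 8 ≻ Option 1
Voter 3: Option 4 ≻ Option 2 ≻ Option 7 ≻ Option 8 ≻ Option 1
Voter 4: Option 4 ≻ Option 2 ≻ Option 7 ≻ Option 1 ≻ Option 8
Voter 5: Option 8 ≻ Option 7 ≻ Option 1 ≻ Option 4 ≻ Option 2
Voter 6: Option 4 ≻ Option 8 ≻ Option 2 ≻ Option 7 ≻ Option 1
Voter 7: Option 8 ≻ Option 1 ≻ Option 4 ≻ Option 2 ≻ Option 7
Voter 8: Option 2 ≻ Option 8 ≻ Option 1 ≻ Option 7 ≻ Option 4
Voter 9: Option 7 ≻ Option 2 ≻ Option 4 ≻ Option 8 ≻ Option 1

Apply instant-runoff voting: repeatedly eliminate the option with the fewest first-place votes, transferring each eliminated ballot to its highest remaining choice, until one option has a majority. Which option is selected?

Round 1: Option 4 3, Option 2 3, Option 8 2, Option 7 1, Option 1 0. Option 1 has the fewest and is eliminated.
Round 2: Option 4 3, Option 2 3, Option 8 2, Option 7 1. Option 7 has the fewest and is eliminated.
Round 3: Option 2 4, Option 4 3, Option 8 2. Option 8 has the fewest and is eliminated.
Round 4: Option 4 5, Option 2 4. Option 4 has a majority.

Option 4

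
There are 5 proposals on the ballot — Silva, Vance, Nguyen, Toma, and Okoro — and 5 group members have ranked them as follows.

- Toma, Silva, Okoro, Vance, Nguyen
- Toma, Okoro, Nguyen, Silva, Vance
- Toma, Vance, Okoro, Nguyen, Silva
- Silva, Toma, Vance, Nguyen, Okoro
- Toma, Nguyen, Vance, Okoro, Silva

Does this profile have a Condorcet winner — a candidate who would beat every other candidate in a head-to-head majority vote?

Head-to-head results (5 voters total):
Silva vs Vance: Silva wins 3–2.
Silva vs Nguyen: Nguyen wins 3–2.
Silva vs Toma: Toma wins 4–1.
Silva vs Okoro: Okoro wins 3–2.
Vance vs Nguyen: Vance wins 3–2.
Vance vs Toma: Toma wins 5–0.
Vance vs Okoro: Vance wins 3–2.
Nguyen vs Toma: Toma wins 5–0.
Nguyen vs Okoro: Okoro wins 3–2.
Toma vs Okoro: Toma wins 5–0.
Toma beats each rival — Silva (4–1), Vance (5–0), Nguyen (5–0), Okoro (5–0) — so Toma is the Condorcet winner.

Yes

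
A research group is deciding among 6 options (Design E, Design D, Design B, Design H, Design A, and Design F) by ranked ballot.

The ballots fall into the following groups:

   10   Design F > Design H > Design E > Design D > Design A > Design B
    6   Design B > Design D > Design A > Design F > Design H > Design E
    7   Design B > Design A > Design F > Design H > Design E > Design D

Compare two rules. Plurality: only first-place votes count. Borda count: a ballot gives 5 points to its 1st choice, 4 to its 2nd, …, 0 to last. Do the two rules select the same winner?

No

Plurality first-place counts: Design E 0, Design D 0, Design B 13, Design H 0, Design A 0, Design F 10 → Design B.
Borda totals: Design E 37, Design D 44, Design B 65, Design H 60, Design A 56, Design F 83 → Design F.
The two rules disagree: plurality picks Design B, Borda picks Design F.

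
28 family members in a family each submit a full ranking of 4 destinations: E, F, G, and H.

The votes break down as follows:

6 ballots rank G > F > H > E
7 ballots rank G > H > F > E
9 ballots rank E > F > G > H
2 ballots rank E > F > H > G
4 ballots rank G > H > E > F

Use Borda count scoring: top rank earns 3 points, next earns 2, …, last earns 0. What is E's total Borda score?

37

Borda scores:
  E: 6·0 + 7·0 + 9·3 + 2·3 + 4·1 = 37
  F: 6·2 + 7·1 + 9·2 + 2·2 + 4·0 = 41
  G: 6·3 + 7·3 + 9·1 + 2·0 + 4·3 = 60
  H: 6·1 + 7·2 + 9·0 + 2·1 + 4·2 = 30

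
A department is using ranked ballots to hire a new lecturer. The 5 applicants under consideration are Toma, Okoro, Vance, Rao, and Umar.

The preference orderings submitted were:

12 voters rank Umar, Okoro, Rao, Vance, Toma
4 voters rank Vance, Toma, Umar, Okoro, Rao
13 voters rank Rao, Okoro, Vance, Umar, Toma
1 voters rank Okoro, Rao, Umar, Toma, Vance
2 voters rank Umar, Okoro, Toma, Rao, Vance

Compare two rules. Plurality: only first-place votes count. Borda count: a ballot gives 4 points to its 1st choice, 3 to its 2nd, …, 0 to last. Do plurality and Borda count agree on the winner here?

No

Plurality first-place counts: Toma 0, Okoro 1, Vance 4, Rao 13, Umar 14 → Umar.
Borda totals: Toma 17, Okoro 89, Vance 54, Rao 81, Umar 79 → Okoro.
The two rules disagree: plurality picks Umar, Borda picks Okoro.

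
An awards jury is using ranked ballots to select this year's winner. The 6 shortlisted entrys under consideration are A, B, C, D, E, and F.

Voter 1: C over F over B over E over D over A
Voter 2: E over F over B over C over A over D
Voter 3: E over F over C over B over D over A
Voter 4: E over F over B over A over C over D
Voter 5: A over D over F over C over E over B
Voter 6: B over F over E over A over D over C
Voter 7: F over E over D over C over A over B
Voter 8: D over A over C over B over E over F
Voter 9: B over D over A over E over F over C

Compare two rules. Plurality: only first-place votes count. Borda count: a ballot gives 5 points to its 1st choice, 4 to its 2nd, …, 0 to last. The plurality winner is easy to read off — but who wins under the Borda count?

Plurality first-place counts: A 1, B 2, C 1, D 1, E 3, F 1 → E.
Borda totals: A 18, B 23, C 18, D 19, E 28, F 29 → F.

F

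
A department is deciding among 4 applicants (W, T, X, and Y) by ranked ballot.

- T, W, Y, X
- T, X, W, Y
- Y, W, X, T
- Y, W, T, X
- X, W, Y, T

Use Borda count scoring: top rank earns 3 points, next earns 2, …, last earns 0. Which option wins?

Borda scores:
  W: 2 + 1 + 2 + 2 + 2 = 9
  T: 3 + 3 + 0 + 1 + 0 = 7
  X: 0 + 2 + 1 + 0 + 3 = 6
  Y: 1 + 0 + 3 + 3 + 1 = 8
W has the highest total.

W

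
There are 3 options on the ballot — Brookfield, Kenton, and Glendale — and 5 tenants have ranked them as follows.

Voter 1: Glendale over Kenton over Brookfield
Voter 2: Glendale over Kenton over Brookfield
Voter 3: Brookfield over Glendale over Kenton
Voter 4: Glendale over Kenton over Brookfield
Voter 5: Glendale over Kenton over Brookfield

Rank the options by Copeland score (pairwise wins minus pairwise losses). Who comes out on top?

Pairwise results:
  Brookfield vs Kenton: Kenton wins 4–1.
  Brookfield vs Glendale: Glendale wins 4–1.
  Kenton vs Glendale: Glendale wins 5–0.
Copeland scores (wins − losses):
  Brookfield: 0 − 2 = -2
  Kenton: 1 − 1 = 0
  Glendale: 2 − 0 = 2
Glendale has the best Copeland score.

Glendale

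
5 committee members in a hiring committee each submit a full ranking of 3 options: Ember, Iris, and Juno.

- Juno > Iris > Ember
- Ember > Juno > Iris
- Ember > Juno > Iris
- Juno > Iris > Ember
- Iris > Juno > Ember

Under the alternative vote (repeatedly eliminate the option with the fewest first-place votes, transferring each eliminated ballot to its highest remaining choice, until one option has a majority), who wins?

Round 1: Ember 2, Juno 2, Iris 1. Iris has the fewest and is eliminated.
Round 2: Juno 3, Ember 2. Juno has a majority.

Juno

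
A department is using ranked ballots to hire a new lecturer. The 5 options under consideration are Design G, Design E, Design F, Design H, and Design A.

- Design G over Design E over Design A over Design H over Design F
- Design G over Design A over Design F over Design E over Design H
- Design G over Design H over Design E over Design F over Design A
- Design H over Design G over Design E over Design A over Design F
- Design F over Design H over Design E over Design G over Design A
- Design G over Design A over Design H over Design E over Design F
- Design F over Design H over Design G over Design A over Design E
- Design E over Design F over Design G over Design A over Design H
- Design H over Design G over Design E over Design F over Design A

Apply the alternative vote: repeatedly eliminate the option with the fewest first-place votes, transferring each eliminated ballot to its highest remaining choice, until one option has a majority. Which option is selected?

Round 1: Design G 4, Design F 2, Design H 2, Design E 1, Design A 0. Design A has the fewest and is eliminated.
Round 2: Design G 4, Design F 2, Design H 2, Design E 1. Design E has the fewest and is eliminated.
Round 3: Design G 4, Design F 3, Design H 2. Design H has the fewest and is eliminated.
Round 4: Design G 6, Design F 3. Design G has a majority.

Design G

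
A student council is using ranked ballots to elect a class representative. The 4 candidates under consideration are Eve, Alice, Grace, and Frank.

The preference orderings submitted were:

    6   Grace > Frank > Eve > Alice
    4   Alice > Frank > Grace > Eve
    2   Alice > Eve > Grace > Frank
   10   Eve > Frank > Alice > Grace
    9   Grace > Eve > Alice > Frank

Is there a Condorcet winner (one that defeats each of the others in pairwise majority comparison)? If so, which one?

There is no Condorcet winner

Head-to-head results (31 voters total):
Eve vs Alice: Eve wins 25–6.
Eve vs Grace: Grace wins 19–12.
Eve vs Frank: Eve wins 21–10.
Alice vs Grace: Alice wins 16–15.
Alice vs Frank: Frank wins 16–15.
Grace vs Frank: Grace wins 17–14.
No candidate beats all others: Eve beats Alice beats Grace beats Eve, a majority cycle.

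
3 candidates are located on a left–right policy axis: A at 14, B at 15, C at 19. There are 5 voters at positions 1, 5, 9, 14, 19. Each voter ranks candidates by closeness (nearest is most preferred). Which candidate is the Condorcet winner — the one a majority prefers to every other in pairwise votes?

A

With single-peaked preferences on a line, the Condorcet winner is the candidate closest to the median voter.
The median voter (position 9) is closest to A at 14.
Check: A vs B — voters closer to A: 4 of 5.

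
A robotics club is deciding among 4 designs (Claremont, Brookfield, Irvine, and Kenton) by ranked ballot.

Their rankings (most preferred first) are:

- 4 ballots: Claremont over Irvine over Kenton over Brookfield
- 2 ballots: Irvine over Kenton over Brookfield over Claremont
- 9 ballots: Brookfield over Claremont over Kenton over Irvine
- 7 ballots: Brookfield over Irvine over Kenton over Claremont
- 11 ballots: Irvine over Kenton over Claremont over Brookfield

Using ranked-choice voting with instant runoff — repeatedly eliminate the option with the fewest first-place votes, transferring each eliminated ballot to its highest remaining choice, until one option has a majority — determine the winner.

Round 1: Brookfield 16, Irvine 13, Claremont 4, Kenton 0. Kenton has the fewest and is eliminated.
Round 2: Brookfield 16, Irvine 13, Claremont 4. Claremont has the fewest and is eliminated.
Round 3: Irvine 17, Brookfield 16. Irvine has a majority.

Irvine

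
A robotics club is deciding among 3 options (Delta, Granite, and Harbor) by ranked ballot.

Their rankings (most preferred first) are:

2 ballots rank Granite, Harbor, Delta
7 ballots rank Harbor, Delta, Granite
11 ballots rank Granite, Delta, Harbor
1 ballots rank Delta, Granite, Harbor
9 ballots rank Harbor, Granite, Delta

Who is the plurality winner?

Harbor

First-place vote totals:
  Delta: 1
  Granite: 13
  Harbor: 16
Harbor has the most first-place votes.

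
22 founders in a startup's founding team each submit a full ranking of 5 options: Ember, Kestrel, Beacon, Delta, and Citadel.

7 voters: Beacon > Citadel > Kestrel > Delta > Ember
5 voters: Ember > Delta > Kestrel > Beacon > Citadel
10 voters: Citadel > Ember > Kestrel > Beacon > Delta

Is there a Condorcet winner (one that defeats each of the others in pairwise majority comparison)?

No

Head-to-head results (22 voters total):
Ember vs Kestrel: Ember wins 15–7.
Ember vs Beacon: Ember wins 15–7.
Ember vs Delta: Ember wins 15–7.
Ember vs Citadel: Citadel wins 17–5.
Kestrel vs Beacon: Kestrel wins 15–7.
Kestrel vs Delta: Kestrel wins 17–5.
Kestrel vs Citadel: Citadel wins 17–5.
Beacon vs Delta: Beacon wins 17–5.
Beacon vs Citadel: Beacon wins 12–10.
Delta vs Citadel: Citadel wins 17–5.
No candidate beats all others: Ember beats Beacon beats Citadel beats Ember, a majority cycle.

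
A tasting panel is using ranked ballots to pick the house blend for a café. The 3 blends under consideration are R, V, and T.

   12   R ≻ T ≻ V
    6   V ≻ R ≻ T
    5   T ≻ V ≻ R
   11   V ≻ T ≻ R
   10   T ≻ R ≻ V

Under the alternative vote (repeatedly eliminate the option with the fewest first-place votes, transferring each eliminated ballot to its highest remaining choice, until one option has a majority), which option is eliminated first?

Round 1: V 17, T 15, R 12. R has the fewest and is eliminated.
Round 2: T 27, V 17. T has a majority.

R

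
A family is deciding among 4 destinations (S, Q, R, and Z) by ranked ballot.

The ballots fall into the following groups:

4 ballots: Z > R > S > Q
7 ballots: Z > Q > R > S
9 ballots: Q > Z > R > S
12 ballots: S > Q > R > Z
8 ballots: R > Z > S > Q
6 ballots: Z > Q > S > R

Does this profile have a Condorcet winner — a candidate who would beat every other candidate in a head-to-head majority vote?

Head-to-head results (46 voters total):
S vs Q: S wins 24–22.
S vs R: R wins 28–18.
S vs Z: Z wins 34–12.
Q vs R: Q wins 34–12.
Q vs Z: Z wins 25–21.
R vs Z: Z wins 26–20.
Z beats each rival — S (34–12), Q (25–21), R (26–20) — so Z is the Condorcet winner.

Yes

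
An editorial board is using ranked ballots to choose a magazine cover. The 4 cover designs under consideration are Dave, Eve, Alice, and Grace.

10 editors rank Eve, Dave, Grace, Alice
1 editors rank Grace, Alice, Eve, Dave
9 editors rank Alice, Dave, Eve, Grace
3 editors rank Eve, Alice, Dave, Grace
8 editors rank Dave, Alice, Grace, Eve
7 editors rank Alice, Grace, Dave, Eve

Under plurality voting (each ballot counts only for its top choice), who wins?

Alice

First-place vote totals:
  Dave: 8
  Eve: 13
  Alice: 16
  Grace: 1
Alice has the most first-place votes.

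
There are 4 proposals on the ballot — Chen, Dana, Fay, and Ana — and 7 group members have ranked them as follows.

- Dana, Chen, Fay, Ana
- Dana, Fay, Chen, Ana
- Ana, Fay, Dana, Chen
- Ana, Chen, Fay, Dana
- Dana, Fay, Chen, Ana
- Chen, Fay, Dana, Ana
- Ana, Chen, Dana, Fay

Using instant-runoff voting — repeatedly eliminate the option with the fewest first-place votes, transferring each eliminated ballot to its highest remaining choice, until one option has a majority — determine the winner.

Dana

Round 1: Dana 3, Ana 3, Chen 1, Fay 0. Fay has the fewest and is eliminated.
Round 2: Dana 3, Ana 3, Chen 1. Chen has the fewest and is eliminated.
Round 3: Dana 4, Ana 3. Dana has a majority.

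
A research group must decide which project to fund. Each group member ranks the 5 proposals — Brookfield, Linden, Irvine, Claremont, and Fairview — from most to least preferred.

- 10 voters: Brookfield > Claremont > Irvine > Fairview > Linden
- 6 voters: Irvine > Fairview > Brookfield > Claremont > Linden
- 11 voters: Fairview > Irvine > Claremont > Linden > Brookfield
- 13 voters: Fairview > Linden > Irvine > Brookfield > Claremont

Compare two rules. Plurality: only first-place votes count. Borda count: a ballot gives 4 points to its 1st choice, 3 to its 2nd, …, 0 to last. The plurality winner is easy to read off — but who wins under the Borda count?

Plurality first-place counts: Brookfield 10, Linden 0, Irvine 6, Claremont 0, Fairview 24 → Fairview.
Borda totals: Brookfield 65, Linden 50, Irvine 103, Claremont 58, Fairview 124 → Fairview.

Fairview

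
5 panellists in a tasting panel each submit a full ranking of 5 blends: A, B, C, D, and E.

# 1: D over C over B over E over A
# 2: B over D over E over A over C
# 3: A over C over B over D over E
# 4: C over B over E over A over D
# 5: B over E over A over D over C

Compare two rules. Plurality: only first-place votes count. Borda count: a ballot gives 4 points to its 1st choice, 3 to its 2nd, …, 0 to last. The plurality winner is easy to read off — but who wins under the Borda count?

Plurality first-place counts: A 1, B 2, C 1, D 1, E 0 → B.
Borda totals: A 8, B 15, C 10, D 9, E 8 → B.

B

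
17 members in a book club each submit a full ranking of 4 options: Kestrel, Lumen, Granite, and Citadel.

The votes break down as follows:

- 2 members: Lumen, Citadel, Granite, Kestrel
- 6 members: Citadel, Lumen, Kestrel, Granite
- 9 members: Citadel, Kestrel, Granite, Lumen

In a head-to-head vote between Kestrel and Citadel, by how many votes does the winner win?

17

Ballots ranking Kestrel above Citadel: 0.
Ballots ranking Citadel above Kestrel: 2+6+9 = 17.
Citadel wins 17–0, a margin of 17.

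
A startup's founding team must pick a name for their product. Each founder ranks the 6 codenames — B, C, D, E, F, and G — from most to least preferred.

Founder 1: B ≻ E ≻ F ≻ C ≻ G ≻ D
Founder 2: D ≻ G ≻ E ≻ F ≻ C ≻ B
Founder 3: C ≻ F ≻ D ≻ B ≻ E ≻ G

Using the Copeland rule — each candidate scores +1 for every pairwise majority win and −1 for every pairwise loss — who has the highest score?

Pairwise results:
  B vs C: C wins 2–1.
  B vs D: D wins 2–1.
  B vs E: B wins 2–1.
  B vs F: F wins 2–1.
  B vs G: B wins 2–1.
  C vs D: C wins 2–1.
  C vs E: E wins 2–1.
  C vs F: F wins 2–1.
  C vs G: C wins 2–1.
  D vs E: D wins 2–1.
  D vs F: F wins 2–1.
  D vs G: D wins 2–1.
  E vs F: E wins 2–1.
  E vs G: E wins 2–1.
  F vs G: F wins 2–1.
Copeland scores (wins − losses):
  B: 2 − 3 = -1
  C: 3 − 2 = 1
  D: 3 − 2 = 1
  E: 3 − 2 = 1
  F: 4 − 1 = 3
  G: 0 − 5 = -5
F has the best Copeland score.

F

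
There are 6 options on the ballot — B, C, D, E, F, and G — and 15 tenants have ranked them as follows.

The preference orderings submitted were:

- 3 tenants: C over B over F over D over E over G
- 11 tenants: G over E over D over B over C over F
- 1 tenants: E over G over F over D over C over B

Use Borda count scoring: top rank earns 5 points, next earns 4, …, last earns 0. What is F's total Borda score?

12

Borda scores:
  B: 3·4 + 11·2 + 0 = 34
  C: 3·5 + 11·1 + 1 = 27
  D: 3·2 + 11·3 + 2 = 41
  E: 3·1 + 11·4 + 5 = 52
  F: 3·3 + 11·0 + 3 = 12
  G: 3·0 + 11·5 + 4 = 59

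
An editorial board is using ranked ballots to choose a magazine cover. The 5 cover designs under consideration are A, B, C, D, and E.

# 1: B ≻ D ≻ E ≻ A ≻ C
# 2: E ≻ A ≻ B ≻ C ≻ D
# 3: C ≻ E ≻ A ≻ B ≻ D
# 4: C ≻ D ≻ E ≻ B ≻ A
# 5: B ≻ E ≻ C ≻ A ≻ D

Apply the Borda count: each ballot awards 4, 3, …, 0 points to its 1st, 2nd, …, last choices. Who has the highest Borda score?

Borda scores:
  A: 1 + 3 + 2 + 0 + 1 = 7
  B: 4 + 2 + 1 + 1 + 4 = 12
  C: 0 + 1 + 4 + 4 + 2 = 11
  D: 3 + 0 + 0 + 3 + 0 = 6
  E: 2 + 4 + 3 + 2 + 3 = 14
E has the highest total.

E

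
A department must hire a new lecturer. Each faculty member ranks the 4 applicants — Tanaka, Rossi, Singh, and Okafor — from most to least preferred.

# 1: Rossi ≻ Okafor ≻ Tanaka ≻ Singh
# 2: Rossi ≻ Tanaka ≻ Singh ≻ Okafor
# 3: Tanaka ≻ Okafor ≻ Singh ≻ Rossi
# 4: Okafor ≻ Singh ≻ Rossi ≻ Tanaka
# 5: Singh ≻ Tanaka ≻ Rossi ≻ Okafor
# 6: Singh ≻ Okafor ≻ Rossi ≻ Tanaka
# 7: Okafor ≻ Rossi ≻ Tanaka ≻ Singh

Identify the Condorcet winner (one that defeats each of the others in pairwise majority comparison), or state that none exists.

Okafor

Head-to-head results (7 voters total):
Tanaka vs Rossi: Rossi wins 5–2.
Tanaka vs Singh: Tanaka wins 4–3.
Tanaka vs Okafor: Okafor wins 4–3.
Rossi vs Singh: Singh wins 4–3.
Rossi vs Okafor: Okafor wins 4–3.
Singh vs Okafor: Okafor wins 4–3.
Okafor beats each rival — Tanaka (4–3), Rossi (4–3), Singh (4–3) — so Okafor is the Condorcet winner.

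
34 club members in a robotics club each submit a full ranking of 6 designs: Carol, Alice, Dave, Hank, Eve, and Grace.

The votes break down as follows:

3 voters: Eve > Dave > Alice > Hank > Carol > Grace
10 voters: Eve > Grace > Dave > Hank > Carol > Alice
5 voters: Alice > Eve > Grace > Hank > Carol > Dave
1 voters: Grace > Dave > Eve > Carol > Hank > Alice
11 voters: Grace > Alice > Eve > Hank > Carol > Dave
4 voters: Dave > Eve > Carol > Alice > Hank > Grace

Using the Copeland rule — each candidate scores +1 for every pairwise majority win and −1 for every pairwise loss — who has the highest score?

Pairwise results:
  Carol vs Alice: Alice wins 19–15.
  Carol vs Dave: Dave wins 18–16.
  Carol vs Hank: Hank wins 29–5.
  Carol vs Eve: Eve wins 34–0.
  Carol vs Grace: Grace wins 27–7.
  Alice vs Dave: Dave wins 18–16.
  Alice vs Hank: Alice wins 23–11.
  Alice vs Eve: Eve wins 18–16.
  Alice vs Grace: Grace wins 22–12.
  Dave vs Hank: Dave wins 18–16.
  Dave vs Eve: Eve wins 29–5.
  Dave vs Grace: Grace wins 27–7.
  Hank vs Eve: Eve wins 34–0.
  Hank vs Grace: Grace wins 27–7.
  Eve vs Grace: Eve wins 22–12.
Copeland scores (wins − losses):
  Carol: 0 − 5 = -5
  Alice: 2 − 3 = -1
  Dave: 3 − 2 = 1
  Hank: 1 − 4 = -3
  Eve: 5 − 0 = 5
  Grace: 4 − 1 = 3
Eve has the best Copeland score.

Eve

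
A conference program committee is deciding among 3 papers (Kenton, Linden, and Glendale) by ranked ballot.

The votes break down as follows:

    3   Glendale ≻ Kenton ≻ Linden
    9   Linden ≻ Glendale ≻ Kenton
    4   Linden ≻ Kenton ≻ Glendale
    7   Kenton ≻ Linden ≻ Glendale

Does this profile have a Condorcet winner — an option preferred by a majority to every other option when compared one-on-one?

Head-to-head results (23 voters total):
Kenton vs Linden: Linden wins 13–10.
Kenton vs Glendale: Glendale wins 12–11.
Linden vs Glendale: Linden wins 20–3.
Linden beats each rival — Kenton (13–10), Glendale (20–3) — so Linden is the Condorcet winner.

Yes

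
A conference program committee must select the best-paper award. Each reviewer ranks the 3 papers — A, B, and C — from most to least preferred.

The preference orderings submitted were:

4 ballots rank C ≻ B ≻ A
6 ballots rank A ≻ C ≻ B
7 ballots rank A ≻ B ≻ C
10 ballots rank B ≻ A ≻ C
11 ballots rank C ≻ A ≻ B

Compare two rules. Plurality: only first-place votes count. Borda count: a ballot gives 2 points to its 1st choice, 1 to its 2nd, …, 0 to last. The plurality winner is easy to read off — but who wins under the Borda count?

Plurality first-place counts: A 13, B 10, C 15 → C.
Borda totals: A 47, B 31, C 36 → A.

A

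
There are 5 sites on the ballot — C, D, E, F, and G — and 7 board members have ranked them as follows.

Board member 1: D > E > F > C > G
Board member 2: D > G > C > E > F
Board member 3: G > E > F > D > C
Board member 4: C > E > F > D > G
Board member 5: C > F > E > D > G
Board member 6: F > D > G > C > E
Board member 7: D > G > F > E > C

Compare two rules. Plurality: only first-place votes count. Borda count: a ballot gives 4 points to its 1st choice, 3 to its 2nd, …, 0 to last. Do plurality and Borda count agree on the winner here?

Plurality first-place counts: C 2, D 3, E 0, F 1, G 1 → D.
Borda totals: C 12, D 18, E 13, F 15, G 12 → D.
The two rules agree on D.

Yes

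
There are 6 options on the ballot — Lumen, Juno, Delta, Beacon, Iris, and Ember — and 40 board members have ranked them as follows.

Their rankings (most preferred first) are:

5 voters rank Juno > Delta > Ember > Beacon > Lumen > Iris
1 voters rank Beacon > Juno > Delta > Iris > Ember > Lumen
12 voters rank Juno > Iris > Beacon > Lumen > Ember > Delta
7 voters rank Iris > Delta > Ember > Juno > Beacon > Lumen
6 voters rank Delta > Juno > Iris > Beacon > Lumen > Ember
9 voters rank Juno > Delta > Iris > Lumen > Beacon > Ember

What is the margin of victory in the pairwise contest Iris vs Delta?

2

Ballots ranking Iris above Delta: 12+7 = 19.
Ballots ranking Delta above Iris: 5+1+6+9 = 21.
Delta wins 21–19, a margin of 2.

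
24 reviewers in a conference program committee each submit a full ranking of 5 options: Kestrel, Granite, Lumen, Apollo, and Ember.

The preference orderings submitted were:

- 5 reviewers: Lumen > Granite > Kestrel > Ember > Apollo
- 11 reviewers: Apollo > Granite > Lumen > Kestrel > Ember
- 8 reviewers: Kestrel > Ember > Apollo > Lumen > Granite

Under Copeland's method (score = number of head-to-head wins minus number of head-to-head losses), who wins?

Lumen

Pairwise results:
  Kestrel vs Granite: Granite wins 16–8.
  Kestrel vs Lumen: Lumen wins 16–8.
  Kestrel vs Apollo: Kestrel wins 13–11.
  Kestrel vs Ember: Kestrel wins 24–0.
  Granite vs Lumen: Lumen wins 13–11.
  Granite vs Apollo: Apollo wins 19–5.
  Granite vs Ember: Granite wins 16–8.
  Lumen vs Apollo: Apollo wins 19–5.
  Lumen vs Ember: Lumen wins 16–8.
  Apollo vs Ember: Ember wins 13–11.
Copeland scores (wins − losses):
  Kestrel: 2 − 2 = 0
  Granite: 2 − 2 = 0
  Lumen: 3 − 1 = 2
  Apollo: 2 − 2 = 0
  Ember: 1 − 3 = -2
Lumen has the best Copeland score.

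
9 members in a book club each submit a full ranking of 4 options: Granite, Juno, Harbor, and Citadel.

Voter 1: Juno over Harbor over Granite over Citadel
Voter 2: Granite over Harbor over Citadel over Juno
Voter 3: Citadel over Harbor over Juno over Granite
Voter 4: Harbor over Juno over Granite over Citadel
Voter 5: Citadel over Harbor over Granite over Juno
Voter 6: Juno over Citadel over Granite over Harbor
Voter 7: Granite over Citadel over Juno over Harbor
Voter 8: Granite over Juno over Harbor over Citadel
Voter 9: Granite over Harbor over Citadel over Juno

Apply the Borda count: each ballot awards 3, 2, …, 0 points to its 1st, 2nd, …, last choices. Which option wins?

Borda scores:
  Granite: 1 + 3 + 0 + 1 + 1 + 1 + 3 + 3 + 3 = 16
  Juno: 3 + 0 + 1 + 2 + 0 + 3 + 1 + 2 + 0 = 12
  Harbor: 2 + 2 + 2 + 3 + 2 + 0 + 0 + 1 + 2 = 14
  Citadel: 0 + 1 + 3 + 0 + 3 + 2 + 2 + 0 + 1 = 12
Granite has the highest total.

Granite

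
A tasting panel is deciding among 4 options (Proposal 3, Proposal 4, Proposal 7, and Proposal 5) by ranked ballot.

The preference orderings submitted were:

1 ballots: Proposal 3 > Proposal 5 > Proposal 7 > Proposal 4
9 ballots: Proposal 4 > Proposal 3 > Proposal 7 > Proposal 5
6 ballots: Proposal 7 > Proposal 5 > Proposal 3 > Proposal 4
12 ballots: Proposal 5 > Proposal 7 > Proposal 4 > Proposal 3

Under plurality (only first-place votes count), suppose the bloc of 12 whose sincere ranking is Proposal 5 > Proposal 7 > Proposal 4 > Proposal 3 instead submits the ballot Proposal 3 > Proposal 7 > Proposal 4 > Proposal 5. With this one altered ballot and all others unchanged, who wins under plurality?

Proposal 3

First-place totals with the altered ballot: Proposal 3 13, Proposal 4 9, Proposal 7 6, Proposal 5 0.
The switch changes the winner from Proposal 5 to Proposal 3.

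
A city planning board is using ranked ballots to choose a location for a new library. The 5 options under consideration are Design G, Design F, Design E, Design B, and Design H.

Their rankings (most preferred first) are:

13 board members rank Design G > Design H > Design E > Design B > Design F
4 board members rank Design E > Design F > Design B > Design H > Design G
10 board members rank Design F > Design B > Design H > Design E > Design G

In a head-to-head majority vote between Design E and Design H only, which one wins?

Ballots ranking Design E above Design H: 4.
Ballots ranking Design H above Design E: 13+10 = 23.
Design H wins the head-to-head, 23–4.

Design H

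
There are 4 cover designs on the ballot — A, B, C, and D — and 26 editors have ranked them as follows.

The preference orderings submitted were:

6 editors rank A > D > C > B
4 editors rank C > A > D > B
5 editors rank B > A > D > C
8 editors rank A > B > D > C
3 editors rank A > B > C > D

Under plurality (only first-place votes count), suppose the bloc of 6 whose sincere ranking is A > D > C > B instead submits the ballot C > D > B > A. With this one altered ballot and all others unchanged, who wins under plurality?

First-place totals with the altered ballot: A 11, B 5, C 10, D 0.
The winner is unchanged: still A.

A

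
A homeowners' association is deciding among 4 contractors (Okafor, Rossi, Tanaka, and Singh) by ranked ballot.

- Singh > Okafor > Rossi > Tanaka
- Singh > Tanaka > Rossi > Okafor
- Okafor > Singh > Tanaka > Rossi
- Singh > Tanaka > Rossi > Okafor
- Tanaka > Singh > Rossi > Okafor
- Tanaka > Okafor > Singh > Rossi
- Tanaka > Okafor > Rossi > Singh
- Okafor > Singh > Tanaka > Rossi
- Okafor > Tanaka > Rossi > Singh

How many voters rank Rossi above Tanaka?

1

Ballots ranking Rossi above Tanaka: 1.
Ballots ranking Tanaka above Rossi: 8.
So 1 of 9 voters prefer Rossi to Tanaka.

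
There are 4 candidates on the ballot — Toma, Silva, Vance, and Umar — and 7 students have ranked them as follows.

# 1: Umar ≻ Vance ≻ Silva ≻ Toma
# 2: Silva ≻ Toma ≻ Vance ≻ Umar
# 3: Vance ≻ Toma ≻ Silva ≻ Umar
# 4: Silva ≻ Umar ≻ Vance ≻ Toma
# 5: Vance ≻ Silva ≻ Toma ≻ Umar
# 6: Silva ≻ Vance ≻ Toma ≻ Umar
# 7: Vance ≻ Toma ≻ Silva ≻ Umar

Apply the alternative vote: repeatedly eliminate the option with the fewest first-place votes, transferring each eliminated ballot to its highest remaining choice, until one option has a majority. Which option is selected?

Round 1: Silva 3, Vance 3, Umar 1, Toma 0. Toma has the fewest and is eliminated.
Round 2: Silva 3, Vance 3, Umar 1. Umar has the fewest and is eliminated.
Round 3: Vance 4, Silva 3. Vance has a majority.

Vance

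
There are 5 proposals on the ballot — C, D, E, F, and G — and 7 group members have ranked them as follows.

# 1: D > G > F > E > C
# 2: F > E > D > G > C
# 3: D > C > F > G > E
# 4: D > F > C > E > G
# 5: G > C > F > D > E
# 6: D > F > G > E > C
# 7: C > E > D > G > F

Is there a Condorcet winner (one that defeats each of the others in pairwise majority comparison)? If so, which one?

D

Head-to-head results (7 voters total):
C vs D: D wins 5–2.
C vs E: C wins 4–3.
C vs F: F wins 4–3.
C vs G: G wins 4–3.
D vs E: D wins 5–2.
D vs F: D wins 5–2.
D vs G: D wins 6–1.
E vs F: F wins 6–1.
E vs G: G wins 4–3.
F vs G: F wins 4–3.
D beats each rival — C (5–2), E (5–2), F (5–2), G (6–1) — so D is the Condorcet winner.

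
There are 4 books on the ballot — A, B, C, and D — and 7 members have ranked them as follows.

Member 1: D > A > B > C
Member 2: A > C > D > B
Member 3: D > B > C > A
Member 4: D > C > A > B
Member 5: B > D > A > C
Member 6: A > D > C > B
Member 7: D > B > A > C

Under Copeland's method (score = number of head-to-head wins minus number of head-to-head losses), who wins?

D

Pairwise results:
  A vs B: A wins 4–3.
  A vs C: A wins 5–2.
  A vs D: D wins 5–2.
  B vs C: B wins 4–3.
  B vs D: D wins 6–1.
  C vs D: D wins 6–1.
Copeland scores (wins − losses):
  A: 2 − 1 = 1
  B: 1 − 2 = -1
  C: 0 − 3 = -3
  D: 3 − 0 = 3
D has the best Copeland score.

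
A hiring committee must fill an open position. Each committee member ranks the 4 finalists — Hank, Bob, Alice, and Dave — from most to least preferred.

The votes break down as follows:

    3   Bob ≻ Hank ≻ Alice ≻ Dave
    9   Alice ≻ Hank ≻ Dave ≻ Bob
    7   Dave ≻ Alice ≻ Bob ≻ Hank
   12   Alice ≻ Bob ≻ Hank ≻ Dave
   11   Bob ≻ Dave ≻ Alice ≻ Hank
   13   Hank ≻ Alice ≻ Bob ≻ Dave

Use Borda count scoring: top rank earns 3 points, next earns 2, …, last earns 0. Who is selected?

Alice

Borda scores:
  Hank: 3·2 + 9·2 + 7·0 + 12·1 + 11·0 + 13·3 = 75
  Bob: 3·3 + 9·0 + 7·1 + 12·2 + 11·3 + 13·1 = 86
  Alice: 3·1 + 9·3 + 7·2 + 12·3 + 11·1 + 13·2 = 117
  Dave: 3·0 + 9·1 + 7·3 + 12·0 + 11·2 + 13·0 = 52
Alice has the highest total.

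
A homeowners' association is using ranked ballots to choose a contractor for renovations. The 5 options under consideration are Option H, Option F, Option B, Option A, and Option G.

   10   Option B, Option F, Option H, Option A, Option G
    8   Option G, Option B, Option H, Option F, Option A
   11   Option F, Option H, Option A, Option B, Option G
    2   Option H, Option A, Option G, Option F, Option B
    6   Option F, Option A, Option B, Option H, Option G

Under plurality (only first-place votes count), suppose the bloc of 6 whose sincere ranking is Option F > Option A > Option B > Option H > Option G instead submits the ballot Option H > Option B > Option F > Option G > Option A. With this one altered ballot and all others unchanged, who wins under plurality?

First-place totals with the altered ballot: Option H 8, Option F 11, Option B 10, Option A 0, Option G 8.
The winner is unchanged: still Option F.

Option F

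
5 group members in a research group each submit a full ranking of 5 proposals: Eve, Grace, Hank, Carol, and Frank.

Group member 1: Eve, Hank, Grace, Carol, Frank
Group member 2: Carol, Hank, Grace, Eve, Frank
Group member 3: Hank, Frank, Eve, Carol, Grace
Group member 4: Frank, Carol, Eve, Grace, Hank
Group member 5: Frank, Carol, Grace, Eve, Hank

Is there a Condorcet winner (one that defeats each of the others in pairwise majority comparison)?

No

Head-to-head results (5 voters total):
Eve vs Grace: Eve wins 3–2.
Eve vs Hank: Eve wins 3–2.
Eve vs Carol: Carol wins 3–2.
Eve vs Frank: Frank wins 3–2.
Grace vs Hank: Hank wins 3–2.
Grace vs Carol: Carol wins 4–1.
Grace vs Frank: Frank wins 3–2.
Hank vs Carol: Carol wins 3–2.
Hank vs Frank: Hank wins 3–2.
Carol vs Frank: Frank wins 3–2.
No candidate beats all others: Eve beats Hank beats Frank beats Eve, a majority cycle.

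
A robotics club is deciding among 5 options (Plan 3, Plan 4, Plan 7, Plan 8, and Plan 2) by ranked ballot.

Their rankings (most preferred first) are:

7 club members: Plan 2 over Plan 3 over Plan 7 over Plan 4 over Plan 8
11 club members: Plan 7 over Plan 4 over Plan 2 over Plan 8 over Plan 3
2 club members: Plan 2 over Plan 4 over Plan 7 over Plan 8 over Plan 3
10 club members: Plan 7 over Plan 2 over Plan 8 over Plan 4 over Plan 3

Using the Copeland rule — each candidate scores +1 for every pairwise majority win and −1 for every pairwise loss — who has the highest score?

Plan 7

Pairwise results:
  Plan 3 vs Plan 4: Plan 4 wins 23–7.
  Plan 3 vs Plan 7: Plan 7 wins 23–7.
  Plan 3 vs Plan 8: Plan 8 wins 23–7.
  Plan 3 vs Plan 2: Plan 2 wins 30–0.
  Plan 4 vs Plan 7: Plan 7 wins 28–2.
  Plan 4 vs Plan 8: Plan 4 wins 20–10.
  Plan 4 vs Plan 2: Plan 2 wins 19–11.
  Plan 7 vs Plan 8: Plan 7 wins 30–0.
  Plan 7 vs Plan 2: Plan 7 wins 21–9.
  Plan 8 vs Plan 2: Plan 2 wins 30–0.
Copeland scores (wins − losses):
  Plan 3: 0 − 4 = -4
  Plan 4: 2 − 2 = 0
  Plan 7: 4 − 0 = 4
  Plan 8: 1 − 3 = -2
  Plan 2: 3 − 1 = 2
Plan 7 has the best Copeland score.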